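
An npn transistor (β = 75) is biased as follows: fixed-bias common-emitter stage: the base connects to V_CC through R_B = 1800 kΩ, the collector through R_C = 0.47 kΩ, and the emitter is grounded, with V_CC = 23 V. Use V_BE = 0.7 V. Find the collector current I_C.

Base loop: V_CC = I_B·R_B + V_BE, so I_B = (23 − 0.7)/1800 kΩ = 0.0124 mA.
In the active region I_C = β·I_B = 75 × 0.0124 = 0.929 mA.
Collector loop: V_CE = V_CC − I_C·R_C = 23 − 0.929×0.47 = 22.6 V.
Since V_CE = 22.6 V > V_CE(sat) ≈ 0.2 V, the transistor is in the active region as assumed.

I_C ≈ 0.93 mA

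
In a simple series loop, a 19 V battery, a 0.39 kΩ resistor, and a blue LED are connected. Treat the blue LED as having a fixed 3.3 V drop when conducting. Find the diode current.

KVL around the loop: 19 = V_D + I·R = 3.3 + I × 0.39 kΩ.
So I = (19 − 3.3) / 0.39 kΩ = 15.7 / 0.39 = 40.3 mA.

I ≈ 40 mA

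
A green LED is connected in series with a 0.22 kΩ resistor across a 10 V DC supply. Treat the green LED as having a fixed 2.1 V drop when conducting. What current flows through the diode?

KVL around the loop: 10 = V_D + I·R = 2.1 + I × 0.22 kΩ.
So I = (10 − 2.1) / 0.22 kΩ = 7.9 / 0.22 = 35.9 mA.

I ≈ 36 mA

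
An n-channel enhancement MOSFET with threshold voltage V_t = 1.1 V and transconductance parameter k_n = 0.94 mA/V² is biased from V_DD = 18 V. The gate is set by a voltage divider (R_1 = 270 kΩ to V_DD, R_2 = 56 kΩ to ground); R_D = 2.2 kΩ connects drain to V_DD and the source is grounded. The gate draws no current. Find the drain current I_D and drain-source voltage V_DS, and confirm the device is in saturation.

V_G = V_DD·R_2/(R_1+R_2) = 18×56/326 = 3.09 V. With the source grounded, V_GS = V_G = 3.09 V.
Assume saturation: I_D = (k_n/2)(V_GS − V_t)² = (0.94/2)×(3.09 − 1.1)² = 0.47×1.99² = 1.87 mA.
V_DS = V_DD − I_D·R_D = 18 − 1.87×2.2 = 13.9 V.
Saturation requires V_DS ≥ V_GS − V_t = 1.99 V; 13.9 ≥ 1.99 ✓.

I_D ≈ 1.9 mA, V_DS ≈ 14 V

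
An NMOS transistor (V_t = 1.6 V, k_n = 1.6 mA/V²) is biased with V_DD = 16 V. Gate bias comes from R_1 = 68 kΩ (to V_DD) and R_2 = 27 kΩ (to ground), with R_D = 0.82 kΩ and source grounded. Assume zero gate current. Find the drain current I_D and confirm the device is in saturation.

V_G = V_DD·R_2/(R_1+R_2) = 16×27/95 = 4.55 V. With the source grounded, V_GS = V_G = 4.55 V.
Assume saturation: I_D = (k_n/2)(V_GS − V_t)² = (1.6/2)×(4.55 − 1.6)² = 0.8×2.95² = 6.95 mA.
V_DS = V_DD − I_D·R_D = 16 − 6.95×0.82 = 10.3 V.
Saturation requires V_DS ≥ V_GS − V_t = 2.95 V; 10.3 ≥ 2.95 ✓.

I_D ≈ 6.9 mA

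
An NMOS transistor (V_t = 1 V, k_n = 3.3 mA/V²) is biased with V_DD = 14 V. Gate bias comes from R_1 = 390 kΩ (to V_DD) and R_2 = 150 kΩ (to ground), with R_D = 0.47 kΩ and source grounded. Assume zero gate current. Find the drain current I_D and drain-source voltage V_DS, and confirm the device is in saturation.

V_G = V_DD·R_2/(R_1+R_2) = 14×150/540 = 3.89 V. With the source grounded, V_GS = V_G = 3.89 V.
Assume saturation: I_D = (k_n/2)(V_GS − V_t)² = (3.3/2)×(3.89 − 1)² = 1.65×2.89² = 13.8 mA.
V_DS = V_DD − I_D·R_D = 14 − 13.8×0.47 = 7.53 V.
Saturation requires V_DS ≥ V_GS − V_t = 2.89 V; 7.53 ≥ 2.89 ✓.

I_D ≈ 14 mA, V_DS ≈ 7.5 V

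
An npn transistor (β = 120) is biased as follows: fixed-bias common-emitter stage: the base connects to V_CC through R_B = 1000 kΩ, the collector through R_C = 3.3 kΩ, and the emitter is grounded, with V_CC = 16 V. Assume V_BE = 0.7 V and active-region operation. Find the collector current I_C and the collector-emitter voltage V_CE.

I_C ≈ 1.8 mA, V_CE ≈ 9.9 V

Base loop: V_CC = I_B·R_B + V_BE, so I_B = (16 − 0.7)/1000 kΩ = 0.0153 mA.
In the active region I_C = β·I_B = 120 × 0.0153 = 1.84 mA.
Collector loop: V_CE = V_CC − I_C·R_C = 16 − 1.84×3.3 = 9.94 V.
Since V_CE = 9.94 V > V_CE(sat) ≈ 0.2 V, the transistor is in the active region as assumed.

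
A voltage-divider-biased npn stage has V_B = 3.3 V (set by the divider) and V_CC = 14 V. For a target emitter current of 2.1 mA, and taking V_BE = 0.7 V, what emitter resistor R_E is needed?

R_E ≈ 1.2 kΩ

V_E = V_B − V_BE = 3.3 − 0.7 = 2.6 V.
R_E = V_E / I_E = 2.6 / 2.1 = 1.24 kΩ.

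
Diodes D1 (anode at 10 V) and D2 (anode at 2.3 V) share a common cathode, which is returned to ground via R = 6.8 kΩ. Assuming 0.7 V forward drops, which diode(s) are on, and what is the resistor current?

Only D1 conducts; I_R ≈ 1.4 mA

Assume both conduct. Then node N would need to be at both 10−0.7 = 9.3 V and 2.3−0.7 = 1.6 V, which is impossible.
Assume only D1 conducts: V_N = 10 − 0.7 = 9.3 V, so I_R = 9.3/6.8 = 1.37 mA.
Check D2: its anode-to-cathode voltage is 2.3 − 9.3 = -7 V < 0.7 V, so it is off. The assumption is consistent.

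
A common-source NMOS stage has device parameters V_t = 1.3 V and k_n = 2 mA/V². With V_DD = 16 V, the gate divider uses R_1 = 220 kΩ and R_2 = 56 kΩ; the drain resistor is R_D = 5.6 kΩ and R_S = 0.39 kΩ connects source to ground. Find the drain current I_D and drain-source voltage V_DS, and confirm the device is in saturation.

V_G = V_DD·R_2/(R_1+R_2) = 16×56/276 = 3.25 V.
Assume saturation: I_D = (k_n/2)(V_GS − V_t)² with V_GS = V_G − I_D·R_S = 3.25 − 0.39·I_D.
Substituting gives 0.152·I_D² − 2.52·I_D + 3.79 = 0, with roots I_D = 1.67 or 14.9 mA.
The root I_D = 14.9 mA gives V_GS = -2.56 V ≤ V_t, so take I_D = 1.67 mA.
Then V_GS = 2.59 V and V_DS = V_DD − I_D(R_D+R_S) = 16 − 1.67×5.99 = 5.98 V.
Saturation requires V_DS ≥ V_GS − V_t = 1.29 V; 5.98 ≥ 1.29 ✓.

I_D ≈ 1.7 mA, V_DS ≈ 6 V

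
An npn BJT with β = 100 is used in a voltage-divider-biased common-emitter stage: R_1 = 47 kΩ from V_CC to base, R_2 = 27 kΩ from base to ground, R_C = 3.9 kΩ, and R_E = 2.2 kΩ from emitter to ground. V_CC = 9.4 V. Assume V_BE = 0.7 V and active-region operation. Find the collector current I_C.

I_C ≈ 1.1 mA

Thevenize the base divider: V_Th = V_CC·R_2/(R_1+R_2) = 9.4×27/74 = 3.43 V, R_Th = R_1‖R_2 = 17.1 kΩ.
Base-emitter loop: V_Th = I_B·R_Th + V_BE + (β+1)I_B·R_E, so I_B = (3.43 − 0.7) / (17.1 + 101×2.2) = 0.0114 mA.
I_C = β·I_B = 100×0.0114 = 1.14 mA, and I_E = (β+1)I_B = 1.15 mA.
V_CE = V_CC − I_C·R_C − I_E·R_E = 9.4 − 1.14×3.9 − 1.15×2.2 = 2.42 V.
V_CE = 2.42 V > 0.2 V confirms active-region operation.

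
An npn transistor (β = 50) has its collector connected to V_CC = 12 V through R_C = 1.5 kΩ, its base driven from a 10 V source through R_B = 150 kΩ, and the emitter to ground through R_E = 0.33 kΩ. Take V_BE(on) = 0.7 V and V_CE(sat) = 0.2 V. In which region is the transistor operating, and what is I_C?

Assume active. Base-emitter loop: I_B = (V_BB − V_BE)/(R_B + (β+1)R_E) = (10 − 0.7)/(150 + 51×0.33) = 0.0557 mA.
I_C = β·I_B = 50×0.0557 = 2.79 mA.
V_CE = V_CC − I_C·R_C − I_E·R_E = 12 − 2.79×1.5 − 2.84×0.33 = 6.88 V > V_CE(sat), so the active-region assumption holds.

active; I_C ≈ 2.8 mA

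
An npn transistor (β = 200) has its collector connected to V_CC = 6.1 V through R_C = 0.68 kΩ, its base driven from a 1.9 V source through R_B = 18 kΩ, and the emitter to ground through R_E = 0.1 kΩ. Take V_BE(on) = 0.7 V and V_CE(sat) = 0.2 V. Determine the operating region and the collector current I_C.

active; I_C ≈ 6.3 mA

Assume active. Base-emitter loop: I_B = (V_BB − V_BE)/(R_B + (β+1)R_E) = (1.9 − 0.7)/(18 + 201×0.1) = 0.0315 mA.
I_C = β·I_B = 200×0.0315 = 6.3 mA.
V_CE = V_CC − I_C·R_C − I_E·R_E = 6.1 − 6.3×0.68 − 6.33×0.1 = 1.18 V > V_CE(sat), so the active-region assumption holds.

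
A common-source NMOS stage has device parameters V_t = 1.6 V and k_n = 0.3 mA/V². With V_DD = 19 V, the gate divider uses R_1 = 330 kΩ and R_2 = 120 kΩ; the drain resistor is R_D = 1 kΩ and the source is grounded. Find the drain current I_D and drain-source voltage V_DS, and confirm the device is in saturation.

V_G = V_DD·R_2/(R_1+R_2) = 19×120/450 = 5.07 V. With the source grounded, V_GS = V_G = 5.07 V.
Assume saturation: I_D = (k_n/2)(V_GS − V_t)² = (0.3/2)×(5.07 − 1.6)² = 0.15×3.47² = 1.8 mA.
V_DS = V_DD − I_D·R_D = 19 − 1.8×1 = 17.2 V.
Saturation requires V_DS ≥ V_GS − V_t = 3.47 V; 17.2 ≥ 3.47 ✓.

I_D ≈ 1.8 mA, V_DS ≈ 17 V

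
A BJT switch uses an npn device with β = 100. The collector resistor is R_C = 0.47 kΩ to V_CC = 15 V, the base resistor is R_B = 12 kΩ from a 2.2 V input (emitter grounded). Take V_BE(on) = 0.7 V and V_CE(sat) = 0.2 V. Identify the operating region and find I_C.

active; I_C ≈ 13 mA

Assume active. Base-emitter loop: I_B = (V_BB − V_BE)/R_B = (2.2 − 0.7)/12 = 0.125 mA.
I_C = β·I_B = 100×0.125 = 12.5 mA.
V_CE = V_CC − I_C·R_C = 15 − 12.5×0.47 = 9.12 V > V_CE(sat), so the active-region assumption holds.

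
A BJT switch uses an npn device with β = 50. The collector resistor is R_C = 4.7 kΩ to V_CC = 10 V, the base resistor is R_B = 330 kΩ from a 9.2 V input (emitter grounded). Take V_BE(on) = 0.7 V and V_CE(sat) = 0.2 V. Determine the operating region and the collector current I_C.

Assume active. Base-emitter loop: I_B = (V_BB − V_BE)/R_B = (9.2 − 0.7)/330 = 0.0258 mA.
I_C = β·I_B = 50×0.0258 = 1.29 mA.
V_CE = V_CC − I_C·R_C = 10 − 1.29×4.7 = 3.95 V > V_CE(sat), so the active-region assumption holds.

active; I_C ≈ 1.3 mA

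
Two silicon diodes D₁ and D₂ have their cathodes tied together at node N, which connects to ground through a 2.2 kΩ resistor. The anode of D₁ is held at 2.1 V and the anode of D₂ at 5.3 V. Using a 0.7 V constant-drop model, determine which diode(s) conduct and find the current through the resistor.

Assume both conduct. Then node N would need to be at both 2.1−0.7 = 1.4 V and 5.3−0.7 = 4.6 V, which is impossible.
Assume only D₂ conducts: V_N = 5.3 − 0.7 = 4.6 V, so I_R = 4.6/2.2 = 2.09 mA.
Check D₁: its anode-to-cathode voltage is 2.1 − 4.6 = -2.5 V < 0.7 V, so it is off. The assumption is consistent.

Only D₂ conducts; I_R ≈ 2.1 mA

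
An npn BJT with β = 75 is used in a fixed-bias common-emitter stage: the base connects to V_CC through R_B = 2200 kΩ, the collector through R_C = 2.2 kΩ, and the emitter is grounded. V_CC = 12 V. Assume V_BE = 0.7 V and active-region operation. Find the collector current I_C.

Base loop: V_CC = I_B·R_B + V_BE, so I_B = (12 − 0.7)/2200 kΩ = 0.00514 mA.
In the active region I_C = β·I_B = 75 × 0.00514 = 0.385 mA.
Collector loop: V_CE = V_CC − I_C·R_C = 12 − 0.385×2.2 = 11.2 V.
Since V_CE = 11.2 V > V_CE(sat) ≈ 0.2 V, the transistor is in the active region as assumed.

I_C ≈ 0.39 mA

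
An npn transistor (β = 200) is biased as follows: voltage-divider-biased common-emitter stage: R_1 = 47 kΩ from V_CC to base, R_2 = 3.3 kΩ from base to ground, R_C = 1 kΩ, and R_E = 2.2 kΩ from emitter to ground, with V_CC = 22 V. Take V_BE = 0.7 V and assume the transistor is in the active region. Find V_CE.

Thevenize the base divider: V_Th = V_CC·R_2/(R_1+R_2) = 22×3.3/50.3 = 1.44 V, R_Th = R_1‖R_2 = 3.08 kΩ.
Base-emitter loop: V_Th = I_B·R_Th + V_BE + (β+1)I_B·R_E, so I_B = (1.44 − 0.7) / (3.08 + 201×2.2) = 0.00167 mA.
I_C = β·I_B = 200×0.00167 = 0.334 mA, and I_E = (β+1)I_B = 0.336 mA.
V_CE = V_CC − I_C·R_C − I_E·R_E = 22 − 0.334×1 − 0.336×2.2 = 20.9 V.
V_CE = 20.9 V > 0.2 V confirms active-region operation.

V_CE ≈ 21 V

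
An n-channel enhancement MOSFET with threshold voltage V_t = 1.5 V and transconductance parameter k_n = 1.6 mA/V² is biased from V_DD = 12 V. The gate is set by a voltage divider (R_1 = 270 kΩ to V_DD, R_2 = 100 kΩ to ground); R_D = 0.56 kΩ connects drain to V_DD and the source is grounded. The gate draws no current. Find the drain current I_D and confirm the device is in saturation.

I_D ≈ 2.4 mA

V_G = V_DD·R_2/(R_1+R_2) = 12×100/370 = 3.24 V. With the source grounded, V_GS = V_G = 3.24 V.
Assume saturation: I_D = (k_n/2)(V_GS − V_t)² = (1.6/2)×(3.24 − 1.5)² = 0.8×1.74² = 2.43 mA.
V_DS = V_DD − I_D·R_D = 12 − 2.43×0.56 = 10.6 V.
Saturation requires V_DS ≥ V_GS − V_t = 1.74 V; 10.6 ≥ 1.74 ✓.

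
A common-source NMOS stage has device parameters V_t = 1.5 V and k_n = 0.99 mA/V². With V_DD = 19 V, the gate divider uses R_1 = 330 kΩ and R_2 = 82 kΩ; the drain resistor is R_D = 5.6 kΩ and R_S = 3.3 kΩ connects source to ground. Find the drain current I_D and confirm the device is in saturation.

I_D ≈ 0.41 mA

V_G = V_DD·R_2/(R_1+R_2) = 19×82/412 = 3.78 V.
Assume saturation: I_D = (k_n/2)(V_GS − V_t)² with V_GS = V_G − I_D·R_S = 3.78 − 3.3·I_D.
Substituting gives 5.39·I_D² − 8.45·I_D + 2.58 = 0, with roots I_D = 0.414 or 1.15 mA.
The root I_D = 1.15 mA gives V_GS = -0.0269 V ≤ V_t, so take I_D = 0.414 mA.
Then V_GS = 2.41 V and V_DS = V_DD − I_D(R_D+R_S) = 19 − 0.414×8.9 = 15.3 V.
Saturation requires V_DS ≥ V_GS − V_t = 0.915 V; 15.3 ≥ 0.915 ✓.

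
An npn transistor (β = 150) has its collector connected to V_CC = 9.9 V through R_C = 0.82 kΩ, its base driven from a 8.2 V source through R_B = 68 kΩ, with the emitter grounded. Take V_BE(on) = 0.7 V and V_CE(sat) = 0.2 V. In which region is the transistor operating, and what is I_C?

Assume active: I_B = (8.2 − 0.7)/68 = 0.11 mA, giving I_C = β·I_B = 16.5 mA.
But then V_CE = 9.9 − 16.5×0.82 = -3.67 V < V_CE(sat) = 0.2 V — impossible in the active region.
So the transistor is saturated. With V_CE = 0.2 V, I_C = (V_CC − 0.2)/R_C = 9.7/0.82 = 11.8 mA.
Check: β·I_B = 16.5 mA > I_C = 11.8 mA, confirming saturation.

saturation; I_C ≈ 12 mA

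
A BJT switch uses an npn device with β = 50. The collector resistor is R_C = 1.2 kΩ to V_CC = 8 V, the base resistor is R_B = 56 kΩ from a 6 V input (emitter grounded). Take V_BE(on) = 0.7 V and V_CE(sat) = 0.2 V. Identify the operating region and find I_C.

Assume active. Base-emitter loop: I_B = (V_BB − V_BE)/R_B = (6 − 0.7)/56 = 0.0946 mA.
I_C = β·I_B = 50×0.0946 = 4.73 mA.
V_CE = V_CC − I_C·R_C = 8 − 4.73×1.2 = 2.32 V > V_CE(sat), so the active-region assumption holds.

active; I_C ≈ 4.7 mA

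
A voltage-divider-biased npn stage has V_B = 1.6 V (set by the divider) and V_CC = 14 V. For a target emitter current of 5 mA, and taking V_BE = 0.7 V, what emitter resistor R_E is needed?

R_E ≈ 0.18 kΩ

V_E = V_B − V_BE = 1.6 − 0.7 = 0.9 V.
R_E = V_E / I_E = 0.9 / 5 = 0.18 kΩ.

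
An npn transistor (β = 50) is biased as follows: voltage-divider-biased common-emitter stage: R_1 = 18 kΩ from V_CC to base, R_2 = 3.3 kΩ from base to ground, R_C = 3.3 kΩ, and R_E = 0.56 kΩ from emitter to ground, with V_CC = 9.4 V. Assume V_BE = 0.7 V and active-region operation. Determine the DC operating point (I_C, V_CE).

Thevenize the base divider: V_Th = V_CC·R_2/(R_1+R_2) = 9.4×3.3/21.3 = 1.46 V, R_Th = R_1‖R_2 = 2.79 kΩ.
Base-emitter loop: V_Th = I_B·R_Th + V_BE + (β+1)I_B·R_E, so I_B = (1.46 − 0.7) / (2.79 + 51×0.56) = 0.0241 mA.
I_C = β·I_B = 50×0.0241 = 1.21 mA, and I_E = (β+1)I_B = 1.23 mA.
V_CE = V_CC − I_C·R_C − I_E·R_E = 9.4 − 1.21×3.3 − 1.23×0.56 = 4.73 V.
V_CE = 4.73 V > 0.2 V confirms active-region operation.

I_C ≈ 1.2 mA, V_CE ≈ 4.7 V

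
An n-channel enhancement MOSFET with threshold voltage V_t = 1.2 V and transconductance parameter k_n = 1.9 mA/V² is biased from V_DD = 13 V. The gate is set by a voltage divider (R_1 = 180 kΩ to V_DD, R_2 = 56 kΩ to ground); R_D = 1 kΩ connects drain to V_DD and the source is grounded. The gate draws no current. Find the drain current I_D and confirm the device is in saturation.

V_G = V_DD·R_2/(R_1+R_2) = 13×56/236 = 3.08 V. With the source grounded, V_GS = V_G = 3.08 V.
Assume saturation: I_D = (k_n/2)(V_GS − V_t)² = (1.9/2)×(3.08 − 1.2)² = 0.95×1.88² = 3.37 mA.
V_DS = V_DD − I_D·R_D = 13 − 3.37×1 = 9.63 V.
Saturation requires V_DS ≥ V_GS − V_t = 1.88 V; 9.63 ≥ 1.88 ✓.

I_D ≈ 3.4 mA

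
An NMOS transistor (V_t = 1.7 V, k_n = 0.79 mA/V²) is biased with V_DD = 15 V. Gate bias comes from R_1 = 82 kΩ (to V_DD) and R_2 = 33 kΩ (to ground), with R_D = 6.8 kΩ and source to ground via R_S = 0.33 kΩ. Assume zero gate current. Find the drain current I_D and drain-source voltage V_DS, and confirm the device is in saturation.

V_G = V_DD·R_2/(R_1+R_2) = 15×33/115 = 4.3 V.
Assume saturation: I_D = (k_n/2)(V_GS − V_t)² with V_GS = V_G − I_D·R_S = 4.3 − 0.33·I_D.
Substituting gives 0.043·I_D² − 1.68·I_D + 2.68 = 0, with roots I_D = 1.67 or 37.4 mA.
The root I_D = 37.4 mA gives V_GS = -8.03 V ≤ V_t, so take I_D = 1.67 mA.
Then V_GS = 3.75 V and V_DS = V_DD − I_D(R_D+R_S) = 15 − 1.67×7.13 = 3.11 V.
Saturation requires V_DS ≥ V_GS − V_t = 2.05 V; 3.11 ≥ 2.05 ✓.

I_D ≈ 1.7 mA, V_DS ≈ 3.1 V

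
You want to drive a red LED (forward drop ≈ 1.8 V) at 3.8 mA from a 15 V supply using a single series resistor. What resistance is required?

R ≈ 3.5 kΩ

The resistor drops V_S − V_D = 15 − 1.8 = 13.2 V at 3.8 mA.
R = 13.2 V / 3.8 mA = 3.47 kΩ.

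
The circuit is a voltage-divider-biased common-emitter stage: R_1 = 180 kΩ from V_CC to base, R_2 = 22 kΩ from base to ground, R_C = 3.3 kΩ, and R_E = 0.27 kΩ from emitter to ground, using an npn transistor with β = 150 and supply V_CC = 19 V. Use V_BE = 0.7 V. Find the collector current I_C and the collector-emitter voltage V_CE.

Thevenize the base divider: V_Th = V_CC·R_2/(R_1+R_2) = 19×22/202 = 2.07 V, R_Th = R_1‖R_2 = 19.6 kΩ.
Base-emitter loop: V_Th = I_B·R_Th + V_BE + (β+1)I_B·R_E, so I_B = (2.07 − 0.7) / (19.6 + 151×0.27) = 0.0227 mA.
I_C = β·I_B = 150×0.0227 = 3.4 mA, and I_E = (β+1)I_B = 3.42 mA.
V_CE = V_CC − I_C·R_C − I_E·R_E = 19 − 3.4×3.3 − 3.42×0.27 = 6.85 V.
V_CE = 6.85 V > 0.2 V confirms active-region operation.

I_C ≈ 3.4 mA, V_CE ≈ 6.8 V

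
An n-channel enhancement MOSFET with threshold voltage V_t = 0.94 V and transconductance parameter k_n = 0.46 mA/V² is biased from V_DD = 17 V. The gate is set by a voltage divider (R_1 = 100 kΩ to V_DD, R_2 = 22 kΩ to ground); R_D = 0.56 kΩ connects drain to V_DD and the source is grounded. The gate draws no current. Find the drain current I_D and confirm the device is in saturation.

V_G = V_DD·R_2/(R_1+R_2) = 17×22/122 = 3.07 V. With the source grounded, V_GS = V_G = 3.07 V.
Assume saturation: I_D = (k_n/2)(V_GS − V_t)² = (0.46/2)×(3.07 − 0.94)² = 0.23×2.13² = 1.04 mA.
V_DS = V_DD − I_D·R_D = 17 − 1.04×0.56 = 16.4 V.
Saturation requires V_DS ≥ V_GS − V_t = 2.13 V; 16.4 ≥ 2.13 ✓.

I_D ≈ 1 mA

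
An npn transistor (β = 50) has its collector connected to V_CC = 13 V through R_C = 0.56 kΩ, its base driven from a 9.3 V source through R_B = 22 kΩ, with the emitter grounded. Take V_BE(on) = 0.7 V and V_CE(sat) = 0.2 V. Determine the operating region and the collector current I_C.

Assume active. Base-emitter loop: I_B = (V_BB − V_BE)/R_B = (9.3 − 0.7)/22 = 0.391 mA.
I_C = β·I_B = 50×0.391 = 19.5 mA.
V_CE = V_CC − I_C·R_C = 13 − 19.5×0.56 = 2.05 V > V_CE(sat), so the active-region assumption holds.

active; I_C ≈ 20 mA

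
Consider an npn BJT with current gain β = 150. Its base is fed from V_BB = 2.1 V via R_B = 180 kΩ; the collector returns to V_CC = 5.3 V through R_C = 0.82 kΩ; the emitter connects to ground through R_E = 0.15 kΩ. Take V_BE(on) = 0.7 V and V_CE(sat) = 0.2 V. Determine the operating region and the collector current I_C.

active; I_C ≈ 1 mA

Assume active. Base-emitter loop: I_B = (V_BB − V_BE)/(R_B + (β+1)R_E) = (2.1 − 0.7)/(180 + 151×0.15) = 0.00691 mA.
I_C = β·I_B = 150×0.00691 = 1.04 mA.
V_CE = V_CC − I_C·R_C − I_E·R_E = 5.3 − 1.04×0.82 − 1.04×0.15 = 4.29 V > V_CE(sat), so the active-region assumption holds.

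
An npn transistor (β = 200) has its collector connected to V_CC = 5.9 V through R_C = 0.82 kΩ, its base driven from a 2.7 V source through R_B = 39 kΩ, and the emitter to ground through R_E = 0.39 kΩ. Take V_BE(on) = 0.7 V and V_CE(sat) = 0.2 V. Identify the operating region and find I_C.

Assume active. Base-emitter loop: I_B = (V_BB − V_BE)/(R_B + (β+1)R_E) = (2.7 − 0.7)/(39 + 201×0.39) = 0.017 mA.
I_C = β·I_B = 200×0.017 = 3.41 mA.
V_CE = V_CC − I_C·R_C − I_E·R_E = 5.9 − 3.41×0.82 − 3.42×0.39 = 1.77 V > V_CE(sat), so the active-region assumption holds.

active; I_C ≈ 3.4 mA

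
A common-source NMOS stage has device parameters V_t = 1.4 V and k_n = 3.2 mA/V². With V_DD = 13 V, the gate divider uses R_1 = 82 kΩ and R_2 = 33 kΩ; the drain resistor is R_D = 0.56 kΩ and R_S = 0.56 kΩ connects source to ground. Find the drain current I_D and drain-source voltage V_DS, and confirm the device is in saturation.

I_D ≈ 2.1 mA, V_DS ≈ 11 V

V_G = V_DD·R_2/(R_1+R_2) = 13×33/115 = 3.73 V.
Assume saturation: I_D = (k_n/2)(V_GS − V_t)² with V_GS = V_G − I_D·R_S = 3.73 − 0.56·I_D.
Substituting gives 0.502·I_D² − 5.18·I_D + 8.69 = 0, with roots I_D = 2.11 or 8.21 mA.
The root I_D = 8.21 mA gives V_GS = -0.865 V ≤ V_t, so take I_D = 2.11 mA.
Then V_GS = 2.55 V and V_DS = V_DD − I_D(R_D+R_S) = 13 − 2.11×1.12 = 10.6 V.
Saturation requires V_DS ≥ V_GS − V_t = 1.15 V; 10.6 ≥ 1.15 ✓.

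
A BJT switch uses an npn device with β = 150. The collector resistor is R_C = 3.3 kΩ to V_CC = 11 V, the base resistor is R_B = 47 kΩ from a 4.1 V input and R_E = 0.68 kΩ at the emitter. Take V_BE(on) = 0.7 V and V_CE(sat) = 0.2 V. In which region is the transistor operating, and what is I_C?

saturation; I_C ≈ 2.7 mA

Assume active: I_B = (4.1 − 0.7)/(47 + 151×0.68) = 0.0227 mA, I_C = β·I_B = 3.41 mA.
Then V_CE = 11 − 3.41×3.3 − 3.43×0.68 = -2.58 V < 0.2 V — the active assumption fails.
Re-solve with V_CE = 0.2 V. KCL at the emitter: V_E/R_E = (V_BB−0.7−V_E)/R_B + (V_CC−0.2−V_E)/R_C, giving V_E = 1.86 V.
I_C = (V_CC − 0.2 − V_E)/R_C = (10.8 − 1.86)/3.3 = 2.71 mA.
Check: I_B = (3.4 − 1.86)/47 = 0.0327 mA, and β·I_B = 4.9 mA > I_C, confirming saturation.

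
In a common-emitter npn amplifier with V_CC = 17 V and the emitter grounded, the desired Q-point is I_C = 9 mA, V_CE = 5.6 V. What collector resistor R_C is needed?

Collector loop: V_CC = I_C·R_C + V_CE.
R_C = (V_CC − V_CE)/I_C = (17 − 5.6)/9 = 1.27 kΩ.

R_C ≈ 1.3 kΩ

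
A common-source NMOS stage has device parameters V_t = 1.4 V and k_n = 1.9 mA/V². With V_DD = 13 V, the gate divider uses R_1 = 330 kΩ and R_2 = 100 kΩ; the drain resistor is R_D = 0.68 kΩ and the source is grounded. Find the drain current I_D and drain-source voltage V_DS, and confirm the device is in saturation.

V_G = V_DD·R_2/(R_1+R_2) = 13×100/430 = 3.02 V. With the source grounded, V_GS = V_G = 3.02 V.
Assume saturation: I_D = (k_n/2)(V_GS − V_t)² = (1.9/2)×(3.02 − 1.4)² = 0.95×1.62² = 2.5 mA.
V_DS = V_DD − I_D·R_D = 13 − 2.5×0.68 = 11.3 V.
Saturation requires V_DS ≥ V_GS − V_t = 1.62 V; 11.3 ≥ 1.62 ✓.

I_D ≈ 2.5 mA, V_DS ≈ 11 V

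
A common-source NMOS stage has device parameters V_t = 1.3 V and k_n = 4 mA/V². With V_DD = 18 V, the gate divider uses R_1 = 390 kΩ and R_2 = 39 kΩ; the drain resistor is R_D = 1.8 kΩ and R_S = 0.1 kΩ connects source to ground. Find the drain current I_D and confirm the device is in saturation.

I_D ≈ 0.2 mA

V_G = V_DD·R_2/(R_1+R_2) = 18×39/429 = 1.64 V.
Assume saturation: I_D = (k_n/2)(V_GS − V_t)² with V_GS = V_G − I_D·R_S = 1.64 − 0.1·I_D.
Substituting gives 0.02·I_D² − 1.13·I_D + 0.226 = 0, with roots I_D = 0.2 or 56.5 mA.
The root I_D = 56.5 mA gives V_GS = -4.02 V ≤ V_t, so take I_D = 0.2 mA.
Then V_GS = 1.62 V and V_DS = V_DD − I_D(R_D+R_S) = 18 − 0.2×1.9 = 17.6 V.
Saturation requires V_DS ≥ V_GS − V_t = 0.316 V; 17.6 ≥ 0.316 ✓.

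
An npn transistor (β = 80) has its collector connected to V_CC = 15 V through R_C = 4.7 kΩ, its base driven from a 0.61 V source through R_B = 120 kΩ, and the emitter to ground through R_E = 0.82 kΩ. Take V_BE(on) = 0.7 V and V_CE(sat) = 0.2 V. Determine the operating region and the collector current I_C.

V_BB = 0.61 V ≤ V_BE(on) = 0.7 V, so the base-emitter junction is not forward biased.
The transistor is in cutoff: I_B = I_C = 0.

cutoff; I_C ≈ 0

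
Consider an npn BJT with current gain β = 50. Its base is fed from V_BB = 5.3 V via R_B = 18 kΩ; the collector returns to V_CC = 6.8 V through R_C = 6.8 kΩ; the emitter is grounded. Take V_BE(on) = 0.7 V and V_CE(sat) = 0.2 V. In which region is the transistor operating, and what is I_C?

saturation; I_C ≈ 0.97 mA

Assume active: I_B = (5.3 − 0.7)/18 = 0.256 mA, giving I_C = β·I_B = 12.8 mA.
But then V_CE = 6.8 − 12.8×6.8 = -80.1 V < V_CE(sat) = 0.2 V — impossible in the active region.
So the transistor is saturated. With V_CE = 0.2 V, I_C = (V_CC − 0.2)/R_C = 6.6/6.8 = 0.971 mA.
Check: β·I_B = 12.8 mA > I_C = 0.971 mA, confirming saturation.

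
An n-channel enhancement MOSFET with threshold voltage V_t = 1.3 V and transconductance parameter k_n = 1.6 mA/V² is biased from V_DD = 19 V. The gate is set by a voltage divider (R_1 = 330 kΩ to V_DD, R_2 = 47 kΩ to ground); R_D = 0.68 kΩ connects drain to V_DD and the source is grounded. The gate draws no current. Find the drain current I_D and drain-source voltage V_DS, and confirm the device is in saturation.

V_G = V_DD·R_2/(R_1+R_2) = 19×47/377 = 2.37 V. With the source grounded, V_GS = V_G = 2.37 V.
Assume saturation: I_D = (k_n/2)(V_GS − V_t)² = (1.6/2)×(2.37 − 1.3)² = 0.8×1.07² = 0.914 mA.
V_DS = V_DD − I_D·R_D = 19 − 0.914×0.68 = 18.4 V.
Saturation requires V_DS ≥ V_GS − V_t = 1.07 V; 18.4 ≥ 1.07 ✓.

I_D ≈ 0.91 mA, V_DS ≈ 18 V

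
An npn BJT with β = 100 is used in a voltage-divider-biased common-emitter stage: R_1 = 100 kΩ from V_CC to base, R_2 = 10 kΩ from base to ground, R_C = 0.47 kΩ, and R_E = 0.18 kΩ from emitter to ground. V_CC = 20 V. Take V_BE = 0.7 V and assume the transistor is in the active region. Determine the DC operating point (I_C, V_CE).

I_C ≈ 4.1 mA, V_CE ≈ 17 V

Thevenize the base divider: V_Th = V_CC·R_2/(R_1+R_2) = 20×10/110 = 1.82 V, R_Th = R_1‖R_2 = 9.09 kΩ.
Base-emitter loop: V_Th = I_B·R_Th + V_BE + (β+1)I_B·R_E, so I_B = (1.82 − 0.7) / (9.09 + 101×0.18) = 0.041 mA.
I_C = β·I_B = 100×0.041 = 4.1 mA, and I_E = (β+1)I_B = 4.14 mA.
V_CE = V_CC − I_C·R_C − I_E·R_E = 20 − 4.1×0.47 − 4.14×0.18 = 17.3 V.
V_CE = 17.3 V > 0.2 V confirms active-region operation.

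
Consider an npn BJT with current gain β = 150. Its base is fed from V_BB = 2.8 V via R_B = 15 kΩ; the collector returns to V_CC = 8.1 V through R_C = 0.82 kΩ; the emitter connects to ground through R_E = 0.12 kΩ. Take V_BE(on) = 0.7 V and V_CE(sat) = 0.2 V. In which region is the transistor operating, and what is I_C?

Assume active: I_B = (2.8 − 0.7)/(15 + 151×0.12) = 0.0634 mA, I_C = β·I_B = 9.51 mA.
Then V_CE = 8.1 − 9.51×0.82 − 9.57×0.12 = -0.848 V < 0.2 V — the active assumption fails.
Re-solve with V_CE = 0.2 V. KCL at the emitter: V_E/R_E = (V_BB−0.7−V_E)/R_B + (V_CC−0.2−V_E)/R_C, giving V_E = 1.02 V.
I_C = (V_CC − 0.2 − V_E)/R_C = (7.9 − 1.02)/0.82 = 8.4 mA.
Check: I_B = (2.1 − 1.02)/15 = 0.0723 mA, and β·I_B = 10.8 mA > I_C, confirming saturation.

saturation; I_C ≈ 8.4 mA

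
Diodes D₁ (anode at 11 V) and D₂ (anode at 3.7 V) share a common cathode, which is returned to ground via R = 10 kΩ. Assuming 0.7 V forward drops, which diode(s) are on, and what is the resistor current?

Assume both conduct. Then node N would need to be at both 11−0.7 = 10.3 V and 3.7−0.7 = 3 V, which is impossible.
Assume only D₁ conducts: V_N = 11 − 0.7 = 10.3 V, so I_R = 10.3/10 = 1.03 mA.
Check D₂: its anode-to-cathode voltage is 3.7 − 10.3 = -6.6 V < 0.7 V, so it is off. The assumption is consistent.

Only D₁ conducts; I_R ≈ 1 mA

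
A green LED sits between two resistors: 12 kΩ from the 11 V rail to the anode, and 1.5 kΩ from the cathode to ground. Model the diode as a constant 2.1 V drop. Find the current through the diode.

I ≈ 0.66 mA

The two resistors are in series with the diode, so KVL gives 11 = I·12 + 2.1 + I·1.5.
I = (11 − 2.1) / (12 + 1.5) kΩ = 8.9 / 13.5 = 0.659 mA.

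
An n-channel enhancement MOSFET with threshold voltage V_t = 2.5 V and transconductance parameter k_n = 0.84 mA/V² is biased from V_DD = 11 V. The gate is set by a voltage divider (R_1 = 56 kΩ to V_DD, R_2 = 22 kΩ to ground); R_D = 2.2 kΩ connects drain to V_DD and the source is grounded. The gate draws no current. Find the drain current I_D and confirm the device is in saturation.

I_D ≈ 0.15 mA

V_G = V_DD·R_2/(R_1+R_2) = 11×22/78 = 3.1 V. With the source grounded, V_GS = V_G = 3.1 V.
Assume saturation: I_D = (k_n/2)(V_GS − V_t)² = (0.84/2)×(3.1 − 2.5)² = 0.42×0.603² = 0.152 mA.
V_DS = V_DD − I_D·R_D = 11 − 0.152×2.2 = 10.7 V.
Saturation requires V_DS ≥ V_GS − V_t = 0.603 V; 10.7 ≥ 0.603 ✓.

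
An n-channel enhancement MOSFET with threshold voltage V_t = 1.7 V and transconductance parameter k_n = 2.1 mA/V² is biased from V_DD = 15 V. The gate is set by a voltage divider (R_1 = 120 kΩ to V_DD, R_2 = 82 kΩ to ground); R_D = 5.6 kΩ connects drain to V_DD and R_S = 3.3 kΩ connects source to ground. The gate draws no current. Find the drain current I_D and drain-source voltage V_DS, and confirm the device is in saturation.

I_D ≈ 1 mA, V_DS ≈ 5.8 V

V_G = V_DD·R_2/(R_1+R_2) = 15×82/202 = 6.09 V.
Assume saturation: I_D = (k_n/2)(V_GS − V_t)² with V_GS = V_G − I_D·R_S = 6.09 − 3.3·I_D.
Substituting gives 11.4·I_D² − 31.4·I_D + 20.2 = 0, with roots I_D = 1.03 or 1.72 mA.
The root I_D = 1.72 mA gives V_GS = 0.421 V ≤ V_t, so take I_D = 1.03 mA.
Then V_GS = 2.69 V and V_DS = V_DD − I_D(R_D+R_S) = 15 − 1.03×8.9 = 5.83 V.
Saturation requires V_DS ≥ V_GS − V_t = 0.99 V; 5.83 ≥ 0.99 ✓.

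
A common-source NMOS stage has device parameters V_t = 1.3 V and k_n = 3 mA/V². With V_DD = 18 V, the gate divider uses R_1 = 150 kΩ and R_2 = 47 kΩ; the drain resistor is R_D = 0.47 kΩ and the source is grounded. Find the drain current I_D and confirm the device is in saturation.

I_D ≈ 13 mA

V_G = V_DD·R_2/(R_1+R_2) = 18×47/197 = 4.29 V. With the source grounded, V_GS = V_G = 4.29 V.
Assume saturation: I_D = (k_n/2)(V_GS − V_t)² = (3/2)×(4.29 − 1.3)² = 1.5×2.99² = 13.4 mA.
V_DS = V_DD − I_D·R_D = 18 − 13.4×0.47 = 11.7 V.
Saturation requires V_DS ≥ V_GS − V_t = 2.99 V; 11.7 ≥ 2.99 ✓.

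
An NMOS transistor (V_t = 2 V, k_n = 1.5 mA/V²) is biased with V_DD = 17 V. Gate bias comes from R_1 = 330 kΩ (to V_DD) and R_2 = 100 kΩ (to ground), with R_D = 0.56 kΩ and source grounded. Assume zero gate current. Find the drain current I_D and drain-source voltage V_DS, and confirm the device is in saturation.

I_D ≈ 2.9 mA, V_DS ≈ 15 V

V_G = V_DD·R_2/(R_1+R_2) = 17×100/430 = 3.95 V. With the source grounded, V_GS = V_G = 3.95 V.
Assume saturation: I_D = (k_n/2)(V_GS − V_t)² = (1.5/2)×(3.95 − 2)² = 0.75×1.95² = 2.86 mA.
V_DS = V_DD − I_D·R_D = 17 − 2.86×0.56 = 15.4 V.
Saturation requires V_DS ≥ V_GS − V_t = 1.95 V; 15.4 ≥ 1.95 ✓.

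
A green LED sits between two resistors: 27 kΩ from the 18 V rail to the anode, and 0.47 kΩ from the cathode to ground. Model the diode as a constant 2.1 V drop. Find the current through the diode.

I ≈ 0.58 mA

The two resistors are in series with the diode, so KVL gives 18 = I·27 + 2.1 + I·0.47.
I = (18 − 2.1) / (27 + 0.47) kΩ = 15.9 / 27.5 = 0.579 mA.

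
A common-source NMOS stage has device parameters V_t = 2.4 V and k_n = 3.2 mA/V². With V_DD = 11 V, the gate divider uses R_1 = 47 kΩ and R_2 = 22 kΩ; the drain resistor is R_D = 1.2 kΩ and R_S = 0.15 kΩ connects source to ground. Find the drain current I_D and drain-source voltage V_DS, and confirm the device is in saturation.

I_D ≈ 1.3 mA, V_DS ≈ 9.2 V

V_G = V_DD·R_2/(R_1+R_2) = 11×22/69 = 3.51 V.
Assume saturation: I_D = (k_n/2)(V_GS − V_t)² with V_GS = V_G − I_D·R_S = 3.51 − 0.15·I_D.
Substituting gives 0.036·I_D² − 1.53·I_D + 1.96 = 0, with roots I_D = 1.32 or 41.2 mA.
The root I_D = 41.2 mA gives V_GS = -2.68 V ≤ V_t, so take I_D = 1.32 mA.
Then V_GS = 3.31 V and V_DS = V_DD − I_D(R_D+R_S) = 11 − 1.32×1.35 = 9.22 V.
Saturation requires V_DS ≥ V_GS − V_t = 0.909 V; 9.22 ≥ 0.909 ✓.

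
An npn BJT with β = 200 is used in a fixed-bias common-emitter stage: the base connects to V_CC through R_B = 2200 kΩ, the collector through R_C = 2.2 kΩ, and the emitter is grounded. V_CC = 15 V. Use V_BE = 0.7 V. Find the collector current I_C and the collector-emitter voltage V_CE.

I_C ≈ 1.3 mA, V_CE ≈ 12 V

Base loop: V_CC = I_B·R_B + V_BE, so I_B = (15 − 0.7)/2200 kΩ = 0.0065 mA.
In the active region I_C = β·I_B = 200 × 0.0065 = 1.3 mA.
Collector loop: V_CE = V_CC − I_C·R_C = 15 − 1.3×2.2 = 12.1 V.
Since V_CE = 12.1 V > V_CE(sat) ≈ 0.2 V, the transistor is in the active region as assumed.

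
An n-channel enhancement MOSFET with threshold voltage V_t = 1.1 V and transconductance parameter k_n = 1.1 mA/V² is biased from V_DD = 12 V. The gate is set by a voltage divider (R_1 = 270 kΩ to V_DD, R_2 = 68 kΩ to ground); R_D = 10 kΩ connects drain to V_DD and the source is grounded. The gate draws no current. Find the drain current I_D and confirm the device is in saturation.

V_G = V_DD·R_2/(R_1+R_2) = 12×68/338 = 2.41 V. With the source grounded, V_GS = V_G = 2.41 V.
Assume saturation: I_D = (k_n/2)(V_GS − V_t)² = (1.1/2)×(2.41 − 1.1)² = 0.55×1.31² = 0.95 mA.
V_DS = V_DD − I_D·R_D = 12 − 0.95×10 = 2.5 V.
Saturation requires V_DS ≥ V_GS − V_t = 1.31 V; 2.5 ≥ 1.31 ✓.

I_D ≈ 0.95 mA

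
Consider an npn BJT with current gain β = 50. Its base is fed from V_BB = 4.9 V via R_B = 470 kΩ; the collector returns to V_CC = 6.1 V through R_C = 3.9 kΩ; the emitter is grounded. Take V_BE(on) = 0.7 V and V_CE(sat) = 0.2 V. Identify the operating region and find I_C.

Assume active. Base-emitter loop: I_B = (V_BB − V_BE)/R_B = (4.9 − 0.7)/470 = 0.00894 mA.
I_C = β·I_B = 50×0.00894 = 0.447 mA.
V_CE = V_CC − I_C·R_C = 6.1 − 0.447×3.9 = 4.36 V > V_CE(sat), so the active-region assumption holds.

active; I_C ≈ 0.45 mA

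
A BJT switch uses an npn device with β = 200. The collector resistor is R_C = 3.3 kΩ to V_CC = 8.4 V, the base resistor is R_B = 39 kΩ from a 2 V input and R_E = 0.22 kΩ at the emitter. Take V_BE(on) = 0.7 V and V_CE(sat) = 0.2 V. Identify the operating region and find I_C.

saturation; I_C ≈ 2.3 mA

Assume active: I_B = (2 − 0.7)/(39 + 201×0.22) = 0.0156 mA, I_C = β·I_B = 3.12 mA.
Then V_CE = 8.4 − 3.12×3.3 − 3.14×0.22 = -2.6 V < 0.2 V — the active assumption fails.
Re-solve with V_CE = 0.2 V. KCL at the emitter: V_E/R_E = (V_BB−0.7−V_E)/R_B + (V_CC−0.2−V_E)/R_C, giving V_E = 0.517 V.
I_C = (V_CC − 0.2 − V_E)/R_C = (8.2 − 0.517)/3.3 = 2.33 mA.
Check: I_B = (1.3 − 0.517)/39 = 0.0201 mA, and β·I_B = 4.02 mA > I_C, confirming saturation.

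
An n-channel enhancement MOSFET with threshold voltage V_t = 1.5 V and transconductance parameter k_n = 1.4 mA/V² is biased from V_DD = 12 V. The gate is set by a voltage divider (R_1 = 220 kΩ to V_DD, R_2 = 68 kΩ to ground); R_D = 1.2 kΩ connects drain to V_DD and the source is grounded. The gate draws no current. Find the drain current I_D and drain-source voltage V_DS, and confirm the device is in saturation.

V_G = V_DD·R_2/(R_1+R_2) = 12×68/288 = 2.83 V. With the source grounded, V_GS = V_G = 2.83 V.
Assume saturation: I_D = (k_n/2)(V_GS − V_t)² = (1.4/2)×(2.83 − 1.5)² = 0.7×1.33² = 1.24 mA.
V_DS = V_DD − I_D·R_D = 12 − 1.24×1.2 = 10.5 V.
Saturation requires V_DS ≥ V_GS − V_t = 1.33 V; 10.5 ≥ 1.33 ✓.

I_D ≈ 1.2 mA, V_DS ≈ 11 V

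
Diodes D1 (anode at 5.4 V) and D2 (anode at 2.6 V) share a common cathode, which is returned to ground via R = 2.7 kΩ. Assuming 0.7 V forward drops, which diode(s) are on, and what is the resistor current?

Assume both conduct. Then node N would need to be at both 5.4−0.7 = 4.7 V and 2.6−0.7 = 1.9 V, which is impossible.
Assume only D1 conducts: V_N = 5.4 − 0.7 = 4.7 V, so I_R = 4.7/2.7 = 1.74 mA.
Check D2: its anode-to-cathode voltage is 2.6 − 4.7 = -2.1 V < 0.7 V, so it is off. The assumption is consistent.

Only D1 conducts; I_R ≈ 1.7 mA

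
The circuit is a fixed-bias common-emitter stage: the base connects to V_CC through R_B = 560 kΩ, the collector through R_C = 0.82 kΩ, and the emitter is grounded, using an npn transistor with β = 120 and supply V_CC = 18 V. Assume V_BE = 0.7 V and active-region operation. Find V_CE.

Base loop: V_CC = I_B·R_B + V_BE, so I_B = (18 − 0.7)/560 kΩ = 0.0309 mA.
In the active region I_C = β·I_B = 120 × 0.0309 = 3.71 mA.
Collector loop: V_CE = V_CC − I_C·R_C = 18 − 3.71×0.82 = 15 V.
Since V_CE = 15 V > V_CE(sat) ≈ 0.2 V, the transistor is in the active region as assumed.

V_CE ≈ 15 V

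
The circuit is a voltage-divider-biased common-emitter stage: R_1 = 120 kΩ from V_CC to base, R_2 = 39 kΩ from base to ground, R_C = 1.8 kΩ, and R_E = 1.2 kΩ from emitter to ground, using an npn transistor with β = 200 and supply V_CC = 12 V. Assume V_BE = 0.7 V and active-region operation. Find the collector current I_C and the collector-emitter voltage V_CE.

Thevenize the base divider: V_Th = V_CC·R_2/(R_1+R_2) = 12×39/159 = 2.94 V, R_Th = R_1‖R_2 = 29.4 kΩ.
Base-emitter loop: V_Th = I_B·R_Th + V_BE + (β+1)I_B·R_E, so I_B = (2.94 − 0.7) / (29.4 + 201×1.2) = 0.00829 mA.
I_C = β·I_B = 200×0.00829 = 1.66 mA, and I_E = (β+1)I_B = 1.67 mA.
V_CE = V_CC − I_C·R_C − I_E·R_E = 12 − 1.66×1.8 − 1.67×1.2 = 7.02 V.
V_CE = 7.02 V > 0.2 V confirms active-region operation.

I_C ≈ 1.7 mA, V_CE ≈ 7 V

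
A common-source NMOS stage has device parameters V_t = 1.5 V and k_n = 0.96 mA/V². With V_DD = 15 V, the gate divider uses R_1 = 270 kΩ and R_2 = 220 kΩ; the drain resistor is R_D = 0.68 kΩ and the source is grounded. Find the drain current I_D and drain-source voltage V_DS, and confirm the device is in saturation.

I_D ≈ 13 mA, V_DS ≈ 6.1 V

V_G = V_DD·R_2/(R_1+R_2) = 15×220/490 = 6.73 V. With the source grounded, V_GS = V_G = 6.73 V.
Assume saturation: I_D = (k_n/2)(V_GS − V_t)² = (0.96/2)×(6.73 − 1.5)² = 0.48×5.23² = 13.2 mA.
V_DS = V_DD − I_D·R_D = 15 − 13.2×0.68 = 6.06 V.
Saturation requires V_DS ≥ V_GS − V_t = 5.23 V; 6.06 ≥ 5.23 ✓.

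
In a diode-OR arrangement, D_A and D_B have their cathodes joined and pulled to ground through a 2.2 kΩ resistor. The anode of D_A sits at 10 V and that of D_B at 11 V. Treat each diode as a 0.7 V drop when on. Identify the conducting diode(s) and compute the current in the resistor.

Only D_B conducts; I_R ≈ 4.7 mA

Assume both conduct. Then node N would need to be at both 10−0.7 = 9.3 V and 11−0.7 = 10.3 V, which is impossible.
Assume only D_B conducts: V_N = 11 − 0.7 = 10.3 V, so I_R = 10.3/2.2 = 4.68 mA.
Check D_A: its anode-to-cathode voltage is 10 − 10.3 = -0.3 V < 0.7 V, so it is off. The assumption is consistent.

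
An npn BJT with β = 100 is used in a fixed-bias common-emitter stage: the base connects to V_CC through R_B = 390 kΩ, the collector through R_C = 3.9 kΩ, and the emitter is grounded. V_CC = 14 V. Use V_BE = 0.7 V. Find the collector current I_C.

I_C ≈ 3.4 mA

Base loop: V_CC = I_B·R_B + V_BE, so I_B = (14 − 0.7)/390 kΩ = 0.0341 mA.
In the active region I_C = β·I_B = 100 × 0.0341 = 3.41 mA.
Collector loop: V_CE = V_CC − I_C·R_C = 14 − 3.41×3.9 = 0.7 V.
Since V_CE = 0.7 V > V_CE(sat) ≈ 0.2 V, the transistor is in the active region as assumed.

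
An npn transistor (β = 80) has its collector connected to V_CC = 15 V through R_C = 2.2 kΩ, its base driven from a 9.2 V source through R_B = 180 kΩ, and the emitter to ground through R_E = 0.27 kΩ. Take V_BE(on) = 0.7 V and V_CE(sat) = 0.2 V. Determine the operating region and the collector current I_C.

Assume active. Base-emitter loop: I_B = (V_BB − V_BE)/(R_B + (β+1)R_E) = (9.2 − 0.7)/(180 + 81×0.27) = 0.0421 mA.
I_C = β·I_B = 80×0.0421 = 3.37 mA.
V_CE = V_CC − I_C·R_C − I_E·R_E = 15 − 3.37×2.2 − 3.41×0.27 = 6.67 V > V_CE(sat), so the active-region assumption holds.

active; I_C ≈ 3.4 mA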